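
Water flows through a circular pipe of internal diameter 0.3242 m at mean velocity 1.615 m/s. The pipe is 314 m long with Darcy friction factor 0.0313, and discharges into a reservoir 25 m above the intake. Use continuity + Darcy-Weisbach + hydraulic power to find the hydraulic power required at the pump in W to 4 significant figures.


Approach: apply continuity + Darcy-Weisbach + hydraulic power, Q = A*v; hf = f*(L/D)*(v^2/(2g)); H = static + hf; P = rho*g*Q*H.
Step 1 — flow rate (continuity, Q = A*v):
  A = pi*(0.3242/2)^2 = 0.0825498 m^2
  Q = 0.0825498 * 1.615 = 0.133318 m^3/s
Step 2 — friction head loss (Darcy-Weisbach):
  hf = 0.0313 * (314/0.3242) * (1.615^2 / (2*9.81))
  hf = 4.03002 m
Step 3 — total head: H = 25 + 4.03002 = 29.0300 m
Step 4 — hydraulic power (P = rho*g*Q*H):
  P = 1000 * 9.81 * 0.133318 * 29.0300 = 37970 W
Therefore the hydraulic power required at the pump = 37970 W.


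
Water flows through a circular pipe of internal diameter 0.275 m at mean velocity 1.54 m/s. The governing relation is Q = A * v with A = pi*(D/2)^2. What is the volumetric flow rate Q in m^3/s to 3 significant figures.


A = pi*(0.275/2)^2 = 0.059396 m^2
Q = 0.059396 * 1.54 = 0.0915 m^3/s
Therefore the volumetric flow rate Q = 0.0915 m^3/s.


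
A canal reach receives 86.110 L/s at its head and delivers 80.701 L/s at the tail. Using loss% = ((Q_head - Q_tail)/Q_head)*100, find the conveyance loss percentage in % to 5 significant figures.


loss = ((86.110 - 80.701)/86.110)*100 = 6.2815 %
Therefore the conveyance loss percentage = 6.2815 %.


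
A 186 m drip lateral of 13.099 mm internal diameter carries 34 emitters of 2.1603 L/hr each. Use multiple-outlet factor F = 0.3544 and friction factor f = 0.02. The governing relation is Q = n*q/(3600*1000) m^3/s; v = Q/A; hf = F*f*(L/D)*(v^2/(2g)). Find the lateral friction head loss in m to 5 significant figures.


Q = 34*2.1603/(3600*1000) = 2.040283e-05 m^3/s
A = pi*(13.099e-3/2)^2 = 1.347616e-04 m^2, so v = Q/A = 0.1513995 m/s
hf = 0.3544*0.02*(186/0.013099)*(0.1513995^2/(2*9.81)) = 0.11758 m
Therefore the lateral friction head loss = 0.11758 m.


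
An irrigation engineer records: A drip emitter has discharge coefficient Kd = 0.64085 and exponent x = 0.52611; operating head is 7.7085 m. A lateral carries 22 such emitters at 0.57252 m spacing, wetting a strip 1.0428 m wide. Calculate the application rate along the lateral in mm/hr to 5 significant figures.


Approach: apply the emitter equation with a lateral mass balance, q = Kd*h^x; Q = n*q; rate = Q/(n*spacing*width).
Step 1 — single emitter flow (q = Kd*h^x):
  q = 0.64085 * 7.7085^0.52611 = 1.876723 L/hr
Step 2 — total lateral flow: Q = 22 * 1.876723 = 41.28790 L/hr
Step 3 — wetted area: A = 22 * 0.57252 * 1.0428 = 13.13452 m^2
Step 4 — application rate: Q/A = 41.28790/13.13452 = 3.1435 mm/hr
Therefore the application rate along the lateral = 3.1435 mm/hr.


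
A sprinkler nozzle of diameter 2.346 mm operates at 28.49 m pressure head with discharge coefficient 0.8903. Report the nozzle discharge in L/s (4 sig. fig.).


Approach: apply the orifice equation, Q = Cd*A*sqrt(2*g*h), A = pi*(d/2)^2.
A = pi*(2.346e-3/2)^2 = 4.32261e-06 m^2
Q = 0.8903 * 4.32261e-06 * sqrt(2*9.81*28.49) * 1000 = 0.09099 L/s
Therefore the nozzle discharge = 0.09099 L/s.


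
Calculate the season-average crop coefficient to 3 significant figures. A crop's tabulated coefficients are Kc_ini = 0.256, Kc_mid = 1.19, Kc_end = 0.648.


Approach: apply a simple seasonal average, Kc_avg = (Kc_ini + Kc_mid + Kc_end)/3.
Kc_avg = (0.256 + 1.19 + 0.648)/3 = 0.698
Therefore the season-average crop coefficient = 0.698.


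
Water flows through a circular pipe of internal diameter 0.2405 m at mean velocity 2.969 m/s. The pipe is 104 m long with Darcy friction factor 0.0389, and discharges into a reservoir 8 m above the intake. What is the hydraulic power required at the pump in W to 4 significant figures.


Approach: apply continuity + Darcy-Weisbach + hydraulic power, Q = A*v; hf = f*(L/D)*(v^2/(2g)); H = static + hf; P = rho*g*Q*H.
Step 1 — flow rate (continuity, Q = A*v):
  A = pi*(0.2405/2)^2 = 0.0454276 m^2
  Q = 0.0454276 * 2.969 = 0.134875 m^3/s
Step 2 — friction head loss (Darcy-Weisbach):
  hf = 0.0389 * (104/0.2405) * (2.969^2 / (2*9.81))
  hf = 7.55769 m
Step 3 — total head: H = 8 + 7.55769 = 15.5577 m
Step 4 — hydraulic power (P = rho*g*Q*H):
  P = 1000 * 9.81 * 0.134875 * 15.5577 = 20580 W
Therefore the hydraulic power required at the pump = 20580 W.


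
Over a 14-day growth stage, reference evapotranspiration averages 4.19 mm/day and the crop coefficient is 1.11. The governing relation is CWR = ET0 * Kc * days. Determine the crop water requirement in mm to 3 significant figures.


CWR = 4.19 * 1.11 * 14 = 65.1 mm
Therefore the crop water requirement = 65.1 mm.


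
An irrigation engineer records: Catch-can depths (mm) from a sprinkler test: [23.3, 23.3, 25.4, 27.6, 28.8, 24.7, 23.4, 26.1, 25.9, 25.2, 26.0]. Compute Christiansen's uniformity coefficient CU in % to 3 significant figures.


Approach: apply Christiansen's uniformity coefficient, CU = (1 - mean_abs_deviation/mean)*100.
mean = 25.427 mm
mean |d_i - mean| = 1.3207 mm
CU = (1 - 1.3207/25.427)*100 = 94.8 %
Therefore Christiansen's uniformity coefficient CU = 94.8 %.


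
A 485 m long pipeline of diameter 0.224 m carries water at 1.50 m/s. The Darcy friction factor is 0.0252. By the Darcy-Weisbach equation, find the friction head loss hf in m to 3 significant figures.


Approach: apply the Darcy-Weisbach equation, hf = f*(L/D)*(v^2/(2g)).
hf = 0.0252 * (485/0.224) * (1.50^2 / (2*9.81))
hf = 6.26 m
Therefore the friction head loss hf = 6.26 m.


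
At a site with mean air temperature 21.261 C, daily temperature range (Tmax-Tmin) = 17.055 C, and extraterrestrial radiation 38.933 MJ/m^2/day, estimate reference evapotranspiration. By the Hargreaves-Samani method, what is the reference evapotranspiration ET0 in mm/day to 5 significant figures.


Approach: apply the Hargreaves-Samani method, ET0 = 0.0023*(Tmean+17.8)*sqrt(Tmax-Tmin)*0.408*Ra.
ET0 = 0.0023*(21.261+17.8)*sqrt(17.055)*0.408*38.933 = 5.8935 mm/day
Therefore the reference evapotranspiration ET0 = 5.8935 mm/day.


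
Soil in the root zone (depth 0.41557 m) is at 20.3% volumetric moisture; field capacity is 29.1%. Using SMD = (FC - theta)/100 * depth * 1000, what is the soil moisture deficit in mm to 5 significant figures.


SMD = (29.1 - 20.3)/100 * 0.41557 * 1000 = 36.570 mm
Therefore the soil moisture deficit = 36.570 mm.


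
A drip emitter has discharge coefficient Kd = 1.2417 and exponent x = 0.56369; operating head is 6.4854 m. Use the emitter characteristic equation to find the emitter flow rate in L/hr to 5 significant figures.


Approach: apply the emitter characteristic equation, q = Kd * h^x.
q = 1.2417 * 6.4854^0.56369 = 3.5620 L/hr
Therefore the emitter flow rate = 3.5620 L/hr.


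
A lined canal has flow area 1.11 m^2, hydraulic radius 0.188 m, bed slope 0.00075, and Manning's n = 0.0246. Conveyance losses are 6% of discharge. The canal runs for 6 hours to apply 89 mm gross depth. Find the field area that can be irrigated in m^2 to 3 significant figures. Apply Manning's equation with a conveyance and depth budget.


Approach: apply Manning's equation with a conveyance and depth budget, Q = (1/n)*A*R^(2/3)*S^(1/2); Q_field = Q*(1-loss); Area = Q_field*t/(d/1000).
Step 1 — canal discharge (Manning's equation):
  Q = (1/0.0246) * 1.11 * 0.188^(2/3) * 0.00075^(1/2) = 0.40553 m^3/s
Step 2 — delivered flow: Q_field = 0.40553*(1 - 6/100) = 0.38120 m^3/s
Step 3 — volume delivered: V = 0.38120 * 6*3600 = 8233.9 m^3
Step 4 — area served: A = V / (depth/1000) = 8233.9 / 0.089 = 92500 m^2
Therefore the field area that can be irrigated = 92500 m^2.


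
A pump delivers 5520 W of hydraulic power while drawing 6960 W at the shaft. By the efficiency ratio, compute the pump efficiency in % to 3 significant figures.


Approach: apply the efficiency ratio, eta = (P_out/P_in)*100.
eta = (5520 / 6960) * 100 = 79.3 %
Therefore the pump efficiency = 79.3 %.


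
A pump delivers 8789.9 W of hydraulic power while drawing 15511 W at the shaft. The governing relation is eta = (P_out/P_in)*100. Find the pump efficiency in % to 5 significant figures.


eta = (8789.9 / 15511) * 100 = 56.669 %
Therefore the pump efficiency = 56.669 %.


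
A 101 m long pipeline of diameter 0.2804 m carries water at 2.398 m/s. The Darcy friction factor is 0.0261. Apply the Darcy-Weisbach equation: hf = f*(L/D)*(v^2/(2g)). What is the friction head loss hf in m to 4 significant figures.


hf = 0.0261 * (101/0.2804) * (2.398^2 / (2*9.81))
hf = 2.755 m
Therefore the friction head loss hf = 2.755 m.


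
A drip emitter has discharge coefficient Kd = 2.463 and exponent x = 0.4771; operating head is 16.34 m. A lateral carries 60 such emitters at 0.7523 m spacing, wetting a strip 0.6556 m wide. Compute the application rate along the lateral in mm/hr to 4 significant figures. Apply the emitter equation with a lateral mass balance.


Approach: apply the emitter equation with a lateral mass balance, q = Kd*h^x; Q = n*q; rate = Q/(n*spacing*width).
Step 1 — single emitter flow (q = Kd*h^x):
  q = 2.463 * 16.34^0.4771 = 9.33914 L/hr
Step 2 — total lateral flow: Q = 60 * 9.33914 = 560.349 L/hr
Step 3 — wetted area: A = 60 * 0.7523 * 0.6556 = 29.5925 m^2
Step 4 — application rate: Q/A = 560.349/29.5925 = 18.94 mm/hr
Therefore the application rate along the lateral = 18.94 mm/hr.


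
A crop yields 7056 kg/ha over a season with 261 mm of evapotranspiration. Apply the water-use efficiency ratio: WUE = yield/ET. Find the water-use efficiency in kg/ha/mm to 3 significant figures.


WUE = 7056 / 261 = 27.0 kg/ha/mm
Therefore the water-use efficiency = 27.0 kg/ha/mm.


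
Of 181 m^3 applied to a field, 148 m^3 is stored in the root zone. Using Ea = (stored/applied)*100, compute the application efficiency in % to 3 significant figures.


Ea = (148/181)*100 = 81.8 %
Therefore the application efficiency = 81.8 %.


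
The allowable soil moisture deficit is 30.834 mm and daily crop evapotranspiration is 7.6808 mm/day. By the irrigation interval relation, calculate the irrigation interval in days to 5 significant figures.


Approach: apply the irrigation interval relation, interval = SMD / ETc.
interval = 30.834 / 7.6808 = 4.0144 days
Therefore the irrigation interval = 4.0144 days.


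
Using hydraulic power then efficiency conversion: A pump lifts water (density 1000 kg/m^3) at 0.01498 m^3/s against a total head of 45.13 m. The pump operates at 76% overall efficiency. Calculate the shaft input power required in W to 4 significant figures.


Approach: apply hydraulic power then efficiency conversion, P = rho*g*Q*H; P_in = P/eta.
Step 1 — hydraulic power (P = rho*g*Q*H):
  P = 1000 * 9.81 * 0.01498 * 45.13 = 6632.02 W
Step 2 — input power: P_in = P/eta = 6632.02 / 0.76 = 8726 W
Therefore the shaft input power required = 8726 W.


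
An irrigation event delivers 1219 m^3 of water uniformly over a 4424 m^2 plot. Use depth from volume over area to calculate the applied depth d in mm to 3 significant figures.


Approach: apply depth from volume over area, d = (V/A)*1000.
d = (1219 / 4424) * 1000 = 276 mm
Therefore the applied depth d = 276 mm.


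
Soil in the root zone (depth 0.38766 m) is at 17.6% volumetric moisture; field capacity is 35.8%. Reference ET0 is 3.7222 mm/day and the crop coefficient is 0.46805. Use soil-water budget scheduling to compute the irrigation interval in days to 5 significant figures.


Approach: apply soil-water budget scheduling, SMD = (FC-theta)/100*depth*1000; ETc = ET0*Kc; interval = SMD/ETc.
Step 1 — soil moisture deficit:
  SMD = (35.8 - 17.6)/100 * 0.38766 * 1000 = 70.55412 mm
Step 2 — daily crop ET (ETc = ET0*Kc):
  ETc = 3.7222 * 0.46805 = 1.742176 mm/day
Step 3 — irrigation interval (SMD/ETc):
  interval = 70.55412 / 1.742176 = 40.498 days
Therefore the irrigation interval = 40.498 days.


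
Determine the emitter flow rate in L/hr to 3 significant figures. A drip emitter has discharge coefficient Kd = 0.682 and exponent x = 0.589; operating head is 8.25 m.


Approach: apply the emitter characteristic equation, q = Kd * h^x.
q = 0.682 * 8.25^0.589 = 2.36 L/hr
Therefore the emitter flow rate = 2.36 L/hr.


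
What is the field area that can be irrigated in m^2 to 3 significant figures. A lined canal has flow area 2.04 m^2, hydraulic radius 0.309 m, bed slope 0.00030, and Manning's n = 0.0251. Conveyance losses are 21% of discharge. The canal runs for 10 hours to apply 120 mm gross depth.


Approach: apply Manning's equation with a conveyance and depth budget, Q = (1/n)*A*R^(2/3)*S^(1/2); Q_field = Q*(1-loss); Area = Q_field*t/(d/1000).
Step 1 — canal discharge (Manning's equation):
  Q = (1/0.0251) * 2.04 * 0.309^(2/3) * 0.00030^(1/2) = 0.64341 m^3/s
Step 2 — delivered flow: Q_field = 0.64341*(1 - 21/100) = 0.50830 m^3/s
Step 3 — volume delivered: V = 0.50830 * 10*3600 = 18299 m^3
Step 4 — area served: A = V / (depth/1000) = 18299 / 0.12 = 152000 m^2
Therefore the field area that can be irrigated = 152000 m^2.


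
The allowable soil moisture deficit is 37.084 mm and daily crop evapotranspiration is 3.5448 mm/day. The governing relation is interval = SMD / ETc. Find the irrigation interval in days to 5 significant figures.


interval = 37.084 / 3.5448 = 10.462 days
Therefore the irrigation interval = 10.462 days.


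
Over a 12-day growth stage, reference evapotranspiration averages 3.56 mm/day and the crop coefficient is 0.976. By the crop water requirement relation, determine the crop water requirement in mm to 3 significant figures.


Approach: apply the crop water requirement relation, CWR = ET0 * Kc * days.
CWR = 3.56 * 0.976 * 12 = 41.7 mm
Therefore the crop water requirement = 41.7 mm.


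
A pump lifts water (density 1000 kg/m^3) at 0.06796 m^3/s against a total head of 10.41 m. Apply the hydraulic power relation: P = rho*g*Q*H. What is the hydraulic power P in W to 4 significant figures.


P = 1000 * 9.81 * 0.06796 * 10.41 = 6940 W
Therefore the hydraulic power P = 6940 W.


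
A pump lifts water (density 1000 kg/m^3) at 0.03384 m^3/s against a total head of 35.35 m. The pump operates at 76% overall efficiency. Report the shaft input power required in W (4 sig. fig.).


Approach: apply hydraulic power then efficiency conversion, P = rho*g*Q*H; P_in = P/eta.
Step 1 — hydraulic power (P = rho*g*Q*H):
  P = 1000 * 9.81 * 0.03384 * 35.35 = 11735.2 W
Step 2 — input power: P_in = P/eta = 11735.2 / 0.76 = 15440 W
Therefore the shaft input power required = 15440 W.


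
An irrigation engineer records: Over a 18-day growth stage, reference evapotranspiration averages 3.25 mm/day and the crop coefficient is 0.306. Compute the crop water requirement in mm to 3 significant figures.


Approach: apply the crop water requirement relation, CWR = ET0 * Kc * days.
CWR = 3.25 * 0.306 * 18 = 17.9 mm
Therefore the crop water requirement = 17.9 mm.


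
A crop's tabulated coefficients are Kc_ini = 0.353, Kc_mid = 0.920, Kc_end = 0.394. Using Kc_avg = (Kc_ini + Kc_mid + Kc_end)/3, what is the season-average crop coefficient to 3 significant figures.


Kc_avg = (0.353 + 0.920 + 0.394)/3 = 0.556
Therefore the season-average crop coefficient = 0.556.


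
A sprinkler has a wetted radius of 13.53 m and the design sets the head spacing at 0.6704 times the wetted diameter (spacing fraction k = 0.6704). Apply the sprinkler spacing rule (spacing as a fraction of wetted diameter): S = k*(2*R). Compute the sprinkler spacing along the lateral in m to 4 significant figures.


S = 0.6704 * (2 * 13.53) = 18.14 m
Therefore the sprinkler spacing along the lateral = 18.14 m.


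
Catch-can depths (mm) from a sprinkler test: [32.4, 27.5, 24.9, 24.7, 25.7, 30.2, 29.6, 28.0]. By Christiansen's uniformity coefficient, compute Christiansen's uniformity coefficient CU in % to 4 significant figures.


Approach: apply Christiansen's uniformity coefficient, CU = (1 - mean_abs_deviation/mean)*100.
mean = 27.8750 mm
mean |d_i - mean| = 2.17500 mm
CU = (1 - 2.17500/27.8750)*100 = 92.20 %
Therefore Christiansen's uniformity coefficient CU = 92.20 %.


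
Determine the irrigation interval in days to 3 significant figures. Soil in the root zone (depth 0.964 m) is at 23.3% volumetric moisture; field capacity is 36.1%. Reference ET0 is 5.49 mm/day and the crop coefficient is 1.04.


Approach: apply soil-water budget scheduling, SMD = (FC-theta)/100*depth*1000; ETc = ET0*Kc; interval = SMD/ETc.
Step 1 — soil moisture deficit:
  SMD = (36.1 - 23.3)/100 * 0.964 * 1000 = 123.39 mm
Step 2 — daily crop ET (ETc = ET0*Kc):
  ETc = 5.49 * 1.04 = 5.7096 mm/day
Step 3 — irrigation interval (SMD/ETc):
  interval = 123.39 / 5.7096 = 21.6 days
Therefore the irrigation interval = 21.6 days.


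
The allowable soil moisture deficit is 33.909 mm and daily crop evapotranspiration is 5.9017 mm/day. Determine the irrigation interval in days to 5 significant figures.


Approach: apply the irrigation interval relation, interval = SMD / ETc.
interval = 33.909 / 5.9017 = 5.7456 days
Therefore the irrigation interval = 5.7456 days.


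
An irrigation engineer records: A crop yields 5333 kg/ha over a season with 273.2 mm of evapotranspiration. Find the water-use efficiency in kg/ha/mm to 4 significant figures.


Approach: apply the water-use efficiency ratio, WUE = yield/ET.
WUE = 5333 / 273.2 = 19.52 kg/ha/mm
Therefore the water-use efficiency = 19.52 kg/ha/mm.


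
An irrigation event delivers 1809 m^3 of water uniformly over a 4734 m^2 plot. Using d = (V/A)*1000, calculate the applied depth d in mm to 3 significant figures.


d = (1809 / 4734) * 1000 = 382 mm
Therefore the applied depth d = 382 mm.


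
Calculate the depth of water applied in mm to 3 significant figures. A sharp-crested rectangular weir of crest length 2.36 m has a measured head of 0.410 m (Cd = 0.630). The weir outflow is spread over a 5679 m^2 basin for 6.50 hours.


Approach: apply the rectangular weir equation with a volume-to-depth conversion, Q = (2/3)*Cd*L*sqrt(2g)*H^1.5; d = Q*t/A * 1000.
Step 1 — weir discharge:
  Q = (2/3)*0.630*2.36*sqrt(2*9.81)*0.410^1.5 = 1.1526 m^3/s
Step 2 — volume: V = 1.1526 * 6.50*3600 = 26971 m^3
Step 3 — depth: d = V/A * 1000 = 26971/5679 * 1000 = 4750 mm
Therefore the depth of water applied = 4750 mm.


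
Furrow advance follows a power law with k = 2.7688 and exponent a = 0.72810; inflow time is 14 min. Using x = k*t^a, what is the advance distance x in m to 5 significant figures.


x = 2.7688 * 14^0.72810 = 18.914 m
Therefore the advance distance x = 18.914 m.


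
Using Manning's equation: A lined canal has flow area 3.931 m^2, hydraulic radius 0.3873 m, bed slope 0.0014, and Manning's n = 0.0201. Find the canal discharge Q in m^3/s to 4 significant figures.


Approach: apply Manning's equation, Q = (1/n)*A*R^(2/3)*S^(1/2).
Q = (1/0.0201) * 3.931 * 0.3873^(2/3) * 0.0014^(1/2) = 3.888 m^3/s
Therefore the canal discharge Q = 3.888 m^3/s.


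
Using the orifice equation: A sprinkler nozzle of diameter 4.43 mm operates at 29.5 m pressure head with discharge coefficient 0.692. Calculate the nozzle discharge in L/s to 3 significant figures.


Approach: apply the orifice equation, Q = Cd*A*sqrt(2*g*h), A = pi*(d/2)^2.
A = pi*(4.43e-3/2)^2 = 1.5413e-05 m^2
Q = 0.692 * 1.5413e-05 * sqrt(2*9.81*29.5) * 1000 = 0.257 L/s
Therefore the nozzle discharge = 0.257 L/s.


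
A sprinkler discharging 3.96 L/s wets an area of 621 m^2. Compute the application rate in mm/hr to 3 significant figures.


Approach: apply the application rate relation, rate = (Q/A)*3600.
rate = (3.96 / 621) * 3600 = 23.0 mm/hr
Therefore the application rate = 23.0 mm/hr.


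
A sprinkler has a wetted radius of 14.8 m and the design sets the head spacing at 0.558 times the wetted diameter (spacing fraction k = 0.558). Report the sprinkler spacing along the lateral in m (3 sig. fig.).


Approach: apply the sprinkler spacing rule (spacing as a fraction of wetted diameter), S = k*(2*R).
S = 0.558 * (2 * 14.8) = 16.5 m
Therefore the sprinkler spacing along the lateral = 16.5 m.


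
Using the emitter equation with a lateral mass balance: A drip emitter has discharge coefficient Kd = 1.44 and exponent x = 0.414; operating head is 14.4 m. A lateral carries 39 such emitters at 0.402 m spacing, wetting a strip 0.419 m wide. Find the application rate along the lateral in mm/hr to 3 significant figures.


Approach: apply the emitter equation with a lateral mass balance, q = Kd*h^x; Q = n*q; rate = Q/(n*spacing*width).
Step 1 — single emitter flow (q = Kd*h^x):
  q = 1.44 * 14.4^0.414 = 4.3443 L/hr
Step 2 — total lateral flow: Q = 39 * 4.3443 = 169.43 L/hr
Step 3 — wetted area: A = 39 * 0.402 * 0.419 = 6.5691 m^2
Step 4 — application rate: Q/A = 169.43/6.5691 = 25.8 mm/hr
Therefore the application rate along the lateral = 25.8 mm/hr.


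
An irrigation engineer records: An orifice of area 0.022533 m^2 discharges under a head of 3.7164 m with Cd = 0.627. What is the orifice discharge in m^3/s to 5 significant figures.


Approach: apply the orifice equation, Q = Cd*A*sqrt(2*g*h).
Q = 0.627 * 0.022533 * sqrt(2*9.81*3.7164) = 0.12064 m^3/s
Therefore the orifice discharge = 0.12064 m^3/s.


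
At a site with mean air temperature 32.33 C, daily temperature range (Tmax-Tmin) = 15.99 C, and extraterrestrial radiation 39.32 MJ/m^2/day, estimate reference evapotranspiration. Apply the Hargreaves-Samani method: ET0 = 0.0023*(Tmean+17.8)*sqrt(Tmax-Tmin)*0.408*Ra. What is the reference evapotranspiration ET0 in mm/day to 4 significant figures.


ET0 = 0.0023*(32.33+17.8)*sqrt(15.99)*0.408*39.32 = 7.396 mm/day
Therefore the reference evapotranspiration ET0 = 7.396 mm/day.


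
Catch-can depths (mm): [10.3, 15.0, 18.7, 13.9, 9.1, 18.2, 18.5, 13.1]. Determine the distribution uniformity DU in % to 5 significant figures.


Approach: apply the low-quarter distribution uniformity, DU = (mean of lowest quarter of readings / overall mean)*100.
sorted lowest 2 of 8: [9.1, 10.3] -> mean = 9.700000 mm
overall mean = 14.60000 mm
DU = (9.700000/14.60000)*100 = 66.438 %
Therefore the distribution uniformity DU = 66.438 %.


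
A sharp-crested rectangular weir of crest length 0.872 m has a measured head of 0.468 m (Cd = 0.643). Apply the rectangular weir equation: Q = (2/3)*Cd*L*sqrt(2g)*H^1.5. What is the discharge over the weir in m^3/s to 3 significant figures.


Q = (2/3)*0.643*0.872*sqrt(2*9.81)*0.468^1.5 = 0.530 m^3/s
Therefore the discharge over the weir = 0.530 m^3/s.


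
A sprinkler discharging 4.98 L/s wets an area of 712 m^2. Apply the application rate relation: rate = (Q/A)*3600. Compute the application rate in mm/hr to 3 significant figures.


rate = (4.98 / 712) * 3600 = 25.2 mm/hr
Therefore the application rate = 25.2 mm/hr.


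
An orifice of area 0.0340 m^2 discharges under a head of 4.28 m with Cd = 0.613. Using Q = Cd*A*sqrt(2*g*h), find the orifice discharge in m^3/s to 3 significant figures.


Q = 0.613 * 0.0340 * sqrt(2*9.81*4.28) = 0.191 m^3/s
Therefore the orifice discharge = 0.191 m^3/s.


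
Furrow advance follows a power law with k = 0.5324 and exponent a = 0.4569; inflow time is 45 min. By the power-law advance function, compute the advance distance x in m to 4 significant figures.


Approach: apply the power-law advance function, x = k*t^a.
x = 0.5324 * 45^0.4569 = 3.031 m
Therefore the advance distance x = 3.031 m.


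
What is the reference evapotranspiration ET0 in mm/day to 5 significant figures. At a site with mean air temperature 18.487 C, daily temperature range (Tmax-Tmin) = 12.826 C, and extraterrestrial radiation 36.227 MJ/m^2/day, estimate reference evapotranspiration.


Approach: apply the Hargreaves-Samani method, ET0 = 0.0023*(Tmean+17.8)*sqrt(Tmax-Tmin)*0.408*Ra.
ET0 = 0.0023*(18.487+17.8)*sqrt(12.826)*0.408*36.227 = 4.4179 mm/day
Therefore the reference evapotranspiration ET0 = 4.4179 mm/day.


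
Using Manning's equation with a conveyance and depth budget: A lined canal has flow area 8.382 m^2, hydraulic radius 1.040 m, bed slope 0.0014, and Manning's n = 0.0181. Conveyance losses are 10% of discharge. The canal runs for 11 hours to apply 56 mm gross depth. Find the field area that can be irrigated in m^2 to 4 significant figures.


Approach: apply Manning's equation with a conveyance and depth budget, Q = (1/n)*A*R^(2/3)*S^(1/2); Q_field = Q*(1-loss); Area = Q_field*t/(d/1000).
Step 1 — canal discharge (Manning's equation):
  Q = (1/0.0181) * 8.382 * 1.040^(2/3) * 0.0014^(1/2) = 17.7864 m^3/s
Step 2 — delivered flow: Q_field = 17.7864*(1 - 10/100) = 16.0078 m^3/s
Step 3 — volume delivered: V = 16.0078 * 11*3600 = 633908 m^3
Step 4 — area served: A = V / (depth/1000) = 633908 / 0.056 = 11320000 m^2
Therefore the field area that can be irrigated = 11320000 m^2.


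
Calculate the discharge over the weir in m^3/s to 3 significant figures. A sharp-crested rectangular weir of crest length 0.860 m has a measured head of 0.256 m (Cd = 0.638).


Approach: apply the rectangular weir equation, Q = (2/3)*Cd*L*sqrt(2g)*H^1.5.
Q = (2/3)*0.638*0.860*sqrt(2*9.81)*0.256^1.5 = 0.210 m^3/s
Therefore the discharge over the weir = 0.210 m^3/s.


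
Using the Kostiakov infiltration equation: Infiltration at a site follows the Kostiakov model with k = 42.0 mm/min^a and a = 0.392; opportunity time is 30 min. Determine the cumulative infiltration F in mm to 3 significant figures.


Approach: apply the Kostiakov infiltration equation, F = k*t^a.
F = 42.0 * 30^0.392 = 159 mm
Therefore the cumulative infiltration F = 159 mm.


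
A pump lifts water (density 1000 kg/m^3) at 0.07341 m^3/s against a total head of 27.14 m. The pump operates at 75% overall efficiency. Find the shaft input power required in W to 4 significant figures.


Approach: apply hydraulic power then efficiency conversion, P = rho*g*Q*H; P_in = P/eta.
Step 1 — hydraulic power (P = rho*g*Q*H):
  P = 1000 * 9.81 * 0.07341 * 27.14 = 19544.9 W
Step 2 — input power: P_in = P/eta = 19544.9 / 0.75 = 26060 W
Therefore the shaft input power required = 26060 W.


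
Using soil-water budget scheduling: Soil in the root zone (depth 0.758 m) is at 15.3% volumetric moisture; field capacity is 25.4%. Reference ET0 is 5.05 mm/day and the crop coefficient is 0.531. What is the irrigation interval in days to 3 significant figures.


Approach: apply soil-water budget scheduling, SMD = (FC-theta)/100*depth*1000; ETc = ET0*Kc; interval = SMD/ETc.
Step 1 — soil moisture deficit:
  SMD = (25.4 - 15.3)/100 * 0.758 * 1000 = 76.558 mm
Step 2 — daily crop ET (ETc = ET0*Kc):
  ETc = 5.05 * 0.531 = 2.6816 mm/day
Step 3 — irrigation interval (SMD/ETc):
  interval = 76.558 / 2.6816 = 28.5 days
Therefore the irrigation interval = 28.5 days.


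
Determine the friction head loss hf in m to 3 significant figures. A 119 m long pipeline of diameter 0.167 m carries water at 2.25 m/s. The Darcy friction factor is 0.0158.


Approach: apply the Darcy-Weisbach equation, hf = f*(L/D)*(v^2/(2g)).
hf = 0.0158 * (119/0.167) * (2.25^2 / (2*9.81))
hf = 2.91 m
Therefore the friction head loss hf = 2.91 m.


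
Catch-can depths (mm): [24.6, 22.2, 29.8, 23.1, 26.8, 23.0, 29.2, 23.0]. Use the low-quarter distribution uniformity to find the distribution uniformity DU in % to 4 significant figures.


Approach: apply the low-quarter distribution uniformity, DU = (mean of lowest quarter of readings / overall mean)*100.
sorted lowest 2 of 8: [22.2, 23.0] -> mean = 22.6000 mm
overall mean = 25.2125 mm
DU = (22.6000/25.2125)*100 = 89.64 %
Therefore the distribution uniformity DU = 89.64 %.


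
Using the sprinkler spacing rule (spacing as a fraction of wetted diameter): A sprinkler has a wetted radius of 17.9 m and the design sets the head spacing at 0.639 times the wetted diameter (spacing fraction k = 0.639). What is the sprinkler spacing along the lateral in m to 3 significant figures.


Approach: apply the sprinkler spacing rule (spacing as a fraction of wetted diameter), S = k*(2*R).
S = 0.639 * (2 * 17.9) = 22.9 m
Therefore the sprinkler spacing along the lateral = 22.9 m.


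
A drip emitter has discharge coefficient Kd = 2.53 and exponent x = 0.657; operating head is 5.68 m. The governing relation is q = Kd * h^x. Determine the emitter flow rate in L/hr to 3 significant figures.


q = 2.53 * 5.68^0.657 = 7.92 L/hr
Therefore the emitter flow rate = 7.92 L/hr.


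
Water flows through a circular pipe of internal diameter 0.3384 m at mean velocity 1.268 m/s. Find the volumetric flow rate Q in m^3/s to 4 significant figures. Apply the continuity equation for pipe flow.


Approach: apply the continuity equation for pipe flow, Q = A * v with A = pi*(D/2)^2.
A = pi*(0.3384/2)^2 = 0.0899395 m^2
Q = 0.0899395 * 1.268 = 0.1140 m^3/s
Therefore the volumetric flow rate Q = 0.1140 m^3/s.


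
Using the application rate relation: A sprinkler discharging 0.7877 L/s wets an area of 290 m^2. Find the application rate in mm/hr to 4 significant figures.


Approach: apply the application rate relation, rate = (Q/A)*3600.
rate = (0.7877 / 290) * 3600 = 9.778 mm/hr
Therefore the application rate = 9.778 mm/hr.


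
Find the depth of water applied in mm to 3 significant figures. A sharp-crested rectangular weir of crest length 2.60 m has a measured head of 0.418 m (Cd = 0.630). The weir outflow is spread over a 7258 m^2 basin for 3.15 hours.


Approach: apply the rectangular weir equation with a volume-to-depth conversion, Q = (2/3)*Cd*L*sqrt(2g)*H^1.5; d = Q*t/A * 1000.
Step 1 — weir discharge:
  Q = (2/3)*0.630*2.60*sqrt(2*9.81)*0.418^1.5 = 1.3072 m^3/s
Step 2 — volume: V = 1.3072 * 3.15*3600 = 14823 m^3
Step 3 — depth: d = V/A * 1000 = 14823/7258 * 1000 = 2040 mm
Therefore the depth of water applied = 2040 mm.


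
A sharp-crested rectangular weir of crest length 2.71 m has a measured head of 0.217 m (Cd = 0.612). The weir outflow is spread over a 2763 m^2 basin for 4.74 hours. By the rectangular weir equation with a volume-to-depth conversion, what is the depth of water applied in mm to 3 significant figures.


Approach: apply the rectangular weir equation with a volume-to-depth conversion, Q = (2/3)*Cd*L*sqrt(2g)*H^1.5; d = Q*t/A * 1000.
Step 1 — weir discharge:
  Q = (2/3)*0.612*2.71*sqrt(2*9.81)*0.217^1.5 = 0.49507 m^3/s
Step 2 — volume: V = 0.49507 * 4.74*3600 = 8447.9 m^3
Step 3 — depth: d = V/A * 1000 = 8447.9/2763 * 1000 = 3060 mm
Therefore the depth of water applied = 3060 mm.


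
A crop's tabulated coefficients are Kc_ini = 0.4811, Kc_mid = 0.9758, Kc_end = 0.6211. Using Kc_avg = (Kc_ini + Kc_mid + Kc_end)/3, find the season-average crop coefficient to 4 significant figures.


Kc_avg = (0.4811 + 0.9758 + 0.6211)/3 = 0.6927
Therefore the season-average crop coefficient = 0.6927.


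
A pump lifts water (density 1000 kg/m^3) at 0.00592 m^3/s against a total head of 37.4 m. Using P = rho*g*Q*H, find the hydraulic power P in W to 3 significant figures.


P = 1000 * 9.81 * 0.00592 * 37.4 = 2170 W
Therefore the hydraulic power P = 2170 W.


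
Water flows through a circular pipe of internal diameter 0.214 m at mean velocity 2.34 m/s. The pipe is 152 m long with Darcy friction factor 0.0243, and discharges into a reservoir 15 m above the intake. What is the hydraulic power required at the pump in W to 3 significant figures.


Approach: apply continuity + Darcy-Weisbach + hydraulic power, Q = A*v; hf = f*(L/D)*(v^2/(2g)); H = static + hf; P = rho*g*Q*H.
Step 1 — flow rate (continuity, Q = A*v):
  A = pi*(0.214/2)^2 = 0.035968 m^2
  Q = 0.035968 * 2.34 = 0.084165 m^3/s
Step 2 — friction head loss (Darcy-Weisbach):
  hf = 0.0243 * (152/0.214) * (2.34^2 / (2*9.81))
  hf = 4.8169 m
Step 3 — total head: H = 15 + 4.8169 = 19.817 m
Step 4 — hydraulic power (P = rho*g*Q*H):
  P = 1000 * 9.81 * 0.084165 * 19.817 = 16400 W
Therefore the hydraulic power required at the pump = 16400 W.


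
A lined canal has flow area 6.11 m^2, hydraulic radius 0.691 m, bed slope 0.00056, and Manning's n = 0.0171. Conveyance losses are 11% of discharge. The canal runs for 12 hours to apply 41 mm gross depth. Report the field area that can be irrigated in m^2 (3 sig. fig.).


Approach: apply Manning's equation with a conveyance and depth budget, Q = (1/n)*A*R^(2/3)*S^(1/2); Q_field = Q*(1-loss); Area = Q_field*t/(d/1000).
Step 1 — canal discharge (Manning's equation):
  Q = (1/0.0171) * 6.11 * 0.691^(2/3) * 0.00056^(1/2) = 6.6088 m^3/s
Step 2 — delivered flow: Q_field = 6.6088*(1 - 11/100) = 5.8819 m^3/s
Step 3 — volume delivered: V = 5.8819 * 12*3600 = 254100 m^3
Step 4 — area served: A = V / (depth/1000) = 254100 / 0.041 = 6200000 m^2
Therefore the field area that can be irrigated = 6200000 m^2.


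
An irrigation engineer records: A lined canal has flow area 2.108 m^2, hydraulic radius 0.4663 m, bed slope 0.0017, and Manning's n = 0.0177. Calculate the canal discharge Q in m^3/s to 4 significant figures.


Approach: apply Manning's equation, Q = (1/n)*A*R^(2/3)*S^(1/2).
Q = (1/0.0177) * 2.108 * 0.4663^(2/3) * 0.0017^(1/2) = 2.953 m^3/s
Therefore the canal discharge Q = 2.953 m^3/s.


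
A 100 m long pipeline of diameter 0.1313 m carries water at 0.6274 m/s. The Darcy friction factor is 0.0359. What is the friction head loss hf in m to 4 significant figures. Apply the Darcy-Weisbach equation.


Approach: apply the Darcy-Weisbach equation, hf = f*(L/D)*(v^2/(2g)).
hf = 0.0359 * (100/0.1313) * (0.6274^2 / (2*9.81))
hf = 0.5486 m
Therefore the friction head loss hf = 0.5486 m.


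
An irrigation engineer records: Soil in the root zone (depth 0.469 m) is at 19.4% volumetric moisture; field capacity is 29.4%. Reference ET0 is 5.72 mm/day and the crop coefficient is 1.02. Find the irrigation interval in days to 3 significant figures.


Approach: apply soil-water budget scheduling, SMD = (FC-theta)/100*depth*1000; ETc = ET0*Kc; interval = SMD/ETc.
Step 1 — soil moisture deficit:
  SMD = (29.4 - 19.4)/100 * 0.469 * 1000 = 46.900 mm
Step 2 — daily crop ET (ETc = ET0*Kc):
  ETc = 5.72 * 1.02 = 5.8344 mm/day
Step 3 — irrigation interval (SMD/ETc):
  interval = 46.900 / 5.8344 = 8.04 days
Therefore the irrigation interval = 8.04 days.


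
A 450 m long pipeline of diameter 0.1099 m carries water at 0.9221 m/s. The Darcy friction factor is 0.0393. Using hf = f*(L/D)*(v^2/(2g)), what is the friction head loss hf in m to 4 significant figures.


hf = 0.0393 * (450/0.1099) * (0.9221^2 / (2*9.81))
hf = 6.974 m
Therefore the friction head loss hf = 6.974 m.


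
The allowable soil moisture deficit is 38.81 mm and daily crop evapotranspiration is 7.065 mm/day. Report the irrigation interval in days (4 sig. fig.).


Approach: apply the irrigation interval relation, interval = SMD / ETc.
interval = 38.81 / 7.065 = 5.493 days
Therefore the irrigation interval = 5.493 days.


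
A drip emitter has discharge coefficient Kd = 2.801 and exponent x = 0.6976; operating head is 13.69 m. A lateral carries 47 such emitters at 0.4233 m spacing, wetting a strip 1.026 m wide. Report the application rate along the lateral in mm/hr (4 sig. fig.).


Approach: apply the emitter equation with a lateral mass balance, q = Kd*h^x; Q = n*q; rate = Q/(n*spacing*width).
Step 1 — single emitter flow (q = Kd*h^x):
  q = 2.801 * 13.69^0.6976 = 17.3807 L/hr
Step 2 — total lateral flow: Q = 47 * 17.3807 = 816.895 L/hr
Step 3 — wetted area: A = 47 * 0.4233 * 1.026 = 20.4124 m^2
Step 4 — application rate: Q/A = 816.895/20.4124 = 40.02 mm/hr
Therefore the application rate along the lateral = 40.02 mm/hr.


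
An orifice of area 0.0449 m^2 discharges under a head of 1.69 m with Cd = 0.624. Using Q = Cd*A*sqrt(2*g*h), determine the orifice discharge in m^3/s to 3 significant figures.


Q = 0.624 * 0.0449 * sqrt(2*9.81*1.69) = 0.161 m^3/s
Therefore the orifice discharge = 0.161 m^3/s.


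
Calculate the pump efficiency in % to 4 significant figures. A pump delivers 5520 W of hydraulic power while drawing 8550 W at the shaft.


Approach: apply the efficiency ratio, eta = (P_out/P_in)*100.
eta = (5520 / 8550) * 100 = 64.56 %
Therefore the pump efficiency = 64.56 %.


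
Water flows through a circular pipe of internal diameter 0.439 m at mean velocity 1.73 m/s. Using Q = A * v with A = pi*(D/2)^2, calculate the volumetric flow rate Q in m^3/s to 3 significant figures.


A = pi*(0.439/2)^2 = 0.15136 m^2
Q = 0.15136 * 1.73 = 0.262 m^3/s
Therefore the volumetric flow rate Q = 0.262 m^3/s.


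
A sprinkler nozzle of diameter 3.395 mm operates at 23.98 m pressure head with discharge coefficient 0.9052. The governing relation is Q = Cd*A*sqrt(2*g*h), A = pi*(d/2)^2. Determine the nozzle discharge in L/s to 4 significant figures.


A = pi*(3.395e-3/2)^2 = 9.05252e-06 m^2
Q = 0.9052 * 9.05252e-06 * sqrt(2*9.81*23.98) * 1000 = 0.1777 L/s
Therefore the nozzle discharge = 0.1777 L/s.


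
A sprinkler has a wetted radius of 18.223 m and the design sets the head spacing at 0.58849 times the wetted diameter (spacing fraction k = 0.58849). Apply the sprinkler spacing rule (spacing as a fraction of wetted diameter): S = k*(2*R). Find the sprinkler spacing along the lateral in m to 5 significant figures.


S = 0.58849 * (2 * 18.223) = 21.448 m
Therefore the sprinkler spacing along the lateral = 21.448 m.


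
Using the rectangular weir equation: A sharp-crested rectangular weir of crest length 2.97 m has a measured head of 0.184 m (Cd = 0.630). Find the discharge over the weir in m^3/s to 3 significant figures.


Approach: apply the rectangular weir equation, Q = (2/3)*Cd*L*sqrt(2g)*H^1.5.
Q = (2/3)*0.630*2.97*sqrt(2*9.81)*0.184^1.5 = 0.436 m^3/s
Therefore the discharge over the weir = 0.436 m^3/s.


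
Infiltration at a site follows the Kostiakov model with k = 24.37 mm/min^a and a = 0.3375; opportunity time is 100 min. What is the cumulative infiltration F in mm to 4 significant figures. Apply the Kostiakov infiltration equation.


Approach: apply the Kostiakov infiltration equation, F = k*t^a.
F = 24.37 * 100^0.3375 = 115.3 mm
Therefore the cumulative infiltration F = 115.3 mm.


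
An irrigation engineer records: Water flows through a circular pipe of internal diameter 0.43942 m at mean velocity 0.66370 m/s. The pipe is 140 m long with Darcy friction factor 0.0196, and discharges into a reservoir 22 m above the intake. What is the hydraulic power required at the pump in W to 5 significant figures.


Approach: apply continuity + Darcy-Weisbach + hydraulic power, Q = A*v; hf = f*(L/D)*(v^2/(2g)); H = static + hf; P = rho*g*Q*H.
Step 1 — flow rate (continuity, Q = A*v):
  A = pi*(0.43942/2)^2 = 0.1516525 m^2
  Q = 0.1516525 * 0.66370 = 0.1006518 m^3/s
Step 2 — friction head loss (Darcy-Weisbach):
  hf = 0.0196 * (140/0.43942) * (0.66370^2 / (2*9.81))
  hf = 0.1402003 m
Step 3 — total head: H = 22 + 0.1402003 = 22.14020 m
Step 4 — hydraulic power (P = rho*g*Q*H):
  P = 1000 * 9.81 * 0.1006518 * 22.14020 = 21861 W
Therefore the hydraulic power required at the pump = 21861 W.


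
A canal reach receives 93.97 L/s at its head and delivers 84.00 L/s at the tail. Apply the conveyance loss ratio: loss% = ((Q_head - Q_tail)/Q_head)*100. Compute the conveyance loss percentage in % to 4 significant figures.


loss = ((93.97 - 84.00)/93.97)*100 = 10.61 %
Therefore the conveyance loss percentage = 10.61 %.


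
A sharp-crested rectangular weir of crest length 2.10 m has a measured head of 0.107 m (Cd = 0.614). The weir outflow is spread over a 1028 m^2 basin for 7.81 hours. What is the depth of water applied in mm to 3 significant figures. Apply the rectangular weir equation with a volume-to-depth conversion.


Approach: apply the rectangular weir equation with a volume-to-depth conversion, Q = (2/3)*Cd*L*sqrt(2g)*H^1.5; d = Q*t/A * 1000.
Step 1 — weir discharge:
  Q = (2/3)*0.614*2.10*sqrt(2*9.81)*0.107^1.5 = 0.13327 m^3/s
Step 2 — volume: V = 0.13327 * 7.81*3600 = 3746.9 m^3
Step 3 — depth: d = V/A * 1000 = 3746.9/1028 * 1000 = 3640 mm
Therefore the depth of water applied = 3640 mm.
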